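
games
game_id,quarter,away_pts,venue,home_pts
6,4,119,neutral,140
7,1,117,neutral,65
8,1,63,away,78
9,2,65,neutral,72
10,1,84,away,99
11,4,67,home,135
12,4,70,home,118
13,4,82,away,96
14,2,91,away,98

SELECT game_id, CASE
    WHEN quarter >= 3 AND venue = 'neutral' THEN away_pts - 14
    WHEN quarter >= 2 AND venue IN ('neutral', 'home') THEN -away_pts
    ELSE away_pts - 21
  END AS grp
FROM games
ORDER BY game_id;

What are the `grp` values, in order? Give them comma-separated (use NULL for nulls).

game_id=6: quarter >= 3 AND venue = 'neutral' → 105
game_id=7: ELSE → 96
game_id=8: ELSE → 42
game_id=9: quarter >= 2 AND venue IN ('neutral', 'home') → -65
game_id=10: ELSE → 63
game_id=11: quarter >= 2 AND venue IN ('neutral', 'home') → -67
game_id=12: quarter >= 2 AND venue IN ('neutral', 'home') → -70
game_id=13: ELSE → 61
game_id=14: ELSE → 70

105, 96, 42, -65, 63, -67, -70, 61, 70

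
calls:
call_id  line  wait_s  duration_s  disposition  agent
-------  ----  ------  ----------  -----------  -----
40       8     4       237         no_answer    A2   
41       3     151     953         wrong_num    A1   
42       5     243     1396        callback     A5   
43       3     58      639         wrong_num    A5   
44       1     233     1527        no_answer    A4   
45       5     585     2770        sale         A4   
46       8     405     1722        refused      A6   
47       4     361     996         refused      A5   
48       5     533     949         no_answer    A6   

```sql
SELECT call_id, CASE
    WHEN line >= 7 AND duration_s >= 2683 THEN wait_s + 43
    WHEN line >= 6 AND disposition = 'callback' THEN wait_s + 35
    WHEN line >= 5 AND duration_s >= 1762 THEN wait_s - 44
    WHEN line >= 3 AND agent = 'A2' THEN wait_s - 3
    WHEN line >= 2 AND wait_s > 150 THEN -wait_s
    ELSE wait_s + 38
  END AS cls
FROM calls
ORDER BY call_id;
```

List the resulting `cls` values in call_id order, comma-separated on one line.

1, -151, -243, 96, 271, 541, -405, -361, -533

call_id=40: line >= 3 AND agent = 'A2' → 1
call_id=41: line >= 2 AND wait_s > 150 → -151
call_id=42: line >= 2 AND wait_s > 150 → -243
call_id=43: ELSE → 96
call_id=44: ELSE → 271
call_id=45: line >= 5 AND duration_s >= 1762 → 541
call_id=46: line >= 2 AND wait_s > 150 → -405
call_id=47: line >= 2 AND wait_s > 150 → -361
call_id=48: line >= 2 AND wait_s > 150 → -533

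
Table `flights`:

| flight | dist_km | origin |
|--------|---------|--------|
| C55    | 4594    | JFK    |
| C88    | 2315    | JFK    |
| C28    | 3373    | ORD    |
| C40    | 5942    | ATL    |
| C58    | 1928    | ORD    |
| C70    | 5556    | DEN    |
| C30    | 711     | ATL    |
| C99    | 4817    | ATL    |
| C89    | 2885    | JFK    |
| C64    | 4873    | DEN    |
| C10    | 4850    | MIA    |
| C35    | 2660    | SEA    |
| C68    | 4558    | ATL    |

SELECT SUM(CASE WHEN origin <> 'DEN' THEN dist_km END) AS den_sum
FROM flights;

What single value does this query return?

flight=C55: ✓ → 4594
flight=C88: ✓ → 2315
flight=C28: ✓ → 3373
flight=C40: ✓ → 5942
flight=C58: ✓ → 1928
flight=C70: ✗
flight=C30: ✓ → 711
flight=C99: ✓ → 4817
flight=C89: ✓ → 2885
flight=C64: ✗
flight=C10: ✓ → 4850
flight=C35: ✓ → 2660
flight=C68: ✓ → 4558
den_sum = 4594 + 2315 + 3373 + 5942 + 1928 + 711 + 4817 + 2885 + 4850 + 2660 + 4558 = 38633

38633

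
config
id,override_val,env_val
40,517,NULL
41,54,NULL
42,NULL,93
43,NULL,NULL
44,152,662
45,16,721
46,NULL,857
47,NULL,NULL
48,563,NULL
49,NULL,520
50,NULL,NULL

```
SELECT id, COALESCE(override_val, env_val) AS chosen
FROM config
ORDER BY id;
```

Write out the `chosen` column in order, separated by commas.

id=40: override_val=517 → 517
id=41: override_val=54 → 54
id=42: override_val=NULL, env_val=93 → 93
id=43: override_val=NULL, env_val=NULL (all NULL) → NULL
id=44: override_val=152 → 152
id=45: override_val=16 → 16
id=46: override_val=NULL, env_val=857 → 857
id=47: override_val=NULL, env_val=NULL (all NULL) → NULL
id=48: override_val=563 → 563
id=49: override_val=NULL, env_val=520 → 520
id=50: override_val=NULL, env_val=NULL (all NULL) → NULL

517, 54, 93, NULL, 152, 16, 857, NULL, 563, 520, NULL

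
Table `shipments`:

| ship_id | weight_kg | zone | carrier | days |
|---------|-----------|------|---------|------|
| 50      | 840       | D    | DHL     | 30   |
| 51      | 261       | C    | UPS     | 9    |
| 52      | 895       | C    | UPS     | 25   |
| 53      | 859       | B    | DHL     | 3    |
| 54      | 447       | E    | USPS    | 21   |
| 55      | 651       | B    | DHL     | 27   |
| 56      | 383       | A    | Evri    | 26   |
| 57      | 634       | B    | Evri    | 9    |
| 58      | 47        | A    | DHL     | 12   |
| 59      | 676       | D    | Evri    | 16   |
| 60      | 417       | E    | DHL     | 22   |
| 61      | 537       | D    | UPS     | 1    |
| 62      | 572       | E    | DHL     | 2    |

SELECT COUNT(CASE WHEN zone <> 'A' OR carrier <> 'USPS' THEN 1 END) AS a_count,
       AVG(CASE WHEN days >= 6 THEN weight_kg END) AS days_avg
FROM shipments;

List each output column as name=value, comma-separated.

[a_count: zone <> 'A' OR carrier <> 'USPS']
ship_id=50: ✓ → 1
ship_id=51: ✓ → 1
ship_id=52: ✓ → 1
ship_id=53: ✓ → 1
ship_id=54: ✓ → 1
ship_id=55: ✓ → 1
ship_id=56: ✓ → 1
ship_id=57: ✓ → 1
ship_id=58: ✓ → 1
ship_id=59: ✓ → 1
ship_id=60: ✓ → 1
ship_id=61: ✓ → 1
ship_id=62: ✓ → 1
a_count = COUNT(1, 1, 1, 1, 1, 1, 1, 1, 1, 1, 1, 1, 1) = 13
—
[days_avg: days >= 6]
ship_id=50: ✓ → 840
ship_id=51: ✓ → 261
ship_id=52: ✓ → 895
ship_id=53: ✗
ship_id=54: ✓ → 447
ship_id=55: ✓ → 651
ship_id=56: ✓ → 383
ship_id=57: ✓ → 634
ship_id=58: ✓ → 47
ship_id=59: ✓ → 676
ship_id=60: ✓ → 417
ship_id=61: ✗
ship_id=62: ✗
days_avg = (840 + 261 + 895 + 447 + 651 + 383 + 634 + 47 + 676 + 417) / 10 = 525.1

a_count=13, days_avg=525.1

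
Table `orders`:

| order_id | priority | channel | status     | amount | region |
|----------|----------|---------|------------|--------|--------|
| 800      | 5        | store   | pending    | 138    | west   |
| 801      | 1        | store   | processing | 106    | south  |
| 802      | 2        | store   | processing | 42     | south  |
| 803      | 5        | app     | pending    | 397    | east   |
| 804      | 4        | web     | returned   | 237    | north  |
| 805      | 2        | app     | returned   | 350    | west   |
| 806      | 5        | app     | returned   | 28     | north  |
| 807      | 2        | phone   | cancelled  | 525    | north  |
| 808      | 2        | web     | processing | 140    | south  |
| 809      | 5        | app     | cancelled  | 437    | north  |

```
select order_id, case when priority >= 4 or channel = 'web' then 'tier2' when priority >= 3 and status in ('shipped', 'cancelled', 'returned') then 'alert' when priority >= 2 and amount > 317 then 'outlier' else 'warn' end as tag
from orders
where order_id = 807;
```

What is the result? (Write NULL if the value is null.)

order_id = 807: priority=2, channel=phone, status=cancelled, amount=525, region=north.
priority >= 4 or channel = 'web' → false
priority >= 3 and status in ('shipped', 'cancelled', 'returned') → false
priority >= 2 and amount > 317 → true → outlier

outlier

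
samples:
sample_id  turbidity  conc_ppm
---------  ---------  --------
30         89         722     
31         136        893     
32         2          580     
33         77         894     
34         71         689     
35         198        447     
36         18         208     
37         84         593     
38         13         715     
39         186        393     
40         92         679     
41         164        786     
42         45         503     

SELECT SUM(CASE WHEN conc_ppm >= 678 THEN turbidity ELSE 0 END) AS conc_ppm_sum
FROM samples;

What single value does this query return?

642

sample_id=30: ✓ → 89
sample_id=31: ✓ → 136
sample_id=32: ✗
sample_id=33: ✓ → 77
sample_id=34: ✓ → 71
sample_id=35: ✗
sample_id=36: ✗
sample_id=37: ✗
sample_id=38: ✓ → 13
sample_id=39: ✗
sample_id=40: ✓ → 92
sample_id=41: ✓ → 164
sample_id=42: ✗
conc_ppm_sum = 89 + 136 + 77 + 71 + 13 + 92 + 164 = 642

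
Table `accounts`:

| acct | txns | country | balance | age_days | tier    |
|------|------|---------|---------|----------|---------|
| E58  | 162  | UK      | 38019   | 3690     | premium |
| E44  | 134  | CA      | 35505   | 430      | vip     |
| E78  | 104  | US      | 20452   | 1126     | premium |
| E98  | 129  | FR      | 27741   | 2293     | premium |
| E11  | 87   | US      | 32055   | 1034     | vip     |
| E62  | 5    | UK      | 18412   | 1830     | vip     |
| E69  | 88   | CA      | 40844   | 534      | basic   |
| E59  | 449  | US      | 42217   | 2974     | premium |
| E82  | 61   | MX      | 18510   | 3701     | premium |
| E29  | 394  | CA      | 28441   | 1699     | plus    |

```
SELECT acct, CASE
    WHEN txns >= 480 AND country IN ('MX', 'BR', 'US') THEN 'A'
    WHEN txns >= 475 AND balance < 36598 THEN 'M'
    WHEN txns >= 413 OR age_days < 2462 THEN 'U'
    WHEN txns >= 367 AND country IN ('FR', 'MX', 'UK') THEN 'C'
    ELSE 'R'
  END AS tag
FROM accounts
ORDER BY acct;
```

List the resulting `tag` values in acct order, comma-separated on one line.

U, U, U, R, U, U, U, U, R, U

acct=E11: txns >= 413 OR age_days < 2462 → U
acct=E29: txns >= 413 OR age_days < 2462 → U
acct=E44: txns >= 413 OR age_days < 2462 → U
acct=E58: ELSE → R
acct=E59: txns >= 413 OR age_days < 2462 → U
acct=E62: txns >= 413 OR age_days < 2462 → U
acct=E69: txns >= 413 OR age_days < 2462 → U
acct=E78: txns >= 413 OR age_days < 2462 → U
acct=E82: ELSE → R
acct=E98: txns >= 413 OR age_days < 2462 → U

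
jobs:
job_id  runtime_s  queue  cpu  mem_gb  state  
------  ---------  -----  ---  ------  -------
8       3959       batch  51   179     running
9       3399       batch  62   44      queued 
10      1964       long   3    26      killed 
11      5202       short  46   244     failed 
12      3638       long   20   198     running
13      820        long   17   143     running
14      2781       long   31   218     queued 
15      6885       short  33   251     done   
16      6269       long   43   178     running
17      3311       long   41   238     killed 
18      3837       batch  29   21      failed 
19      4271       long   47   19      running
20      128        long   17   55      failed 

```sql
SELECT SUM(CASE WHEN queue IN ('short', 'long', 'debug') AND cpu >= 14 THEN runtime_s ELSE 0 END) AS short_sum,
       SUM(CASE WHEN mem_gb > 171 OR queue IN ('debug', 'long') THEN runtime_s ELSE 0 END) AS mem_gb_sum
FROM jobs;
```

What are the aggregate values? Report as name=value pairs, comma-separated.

[short_sum: queue IN ('short', 'long', 'debug') AND cpu >= 14]
job_id=8: ✗
job_id=9: ✗
job_id=10: ✗
job_id=11: ✓ → 5202
job_id=12: ✓ → 3638
job_id=13: ✓ → 820
job_id=14: ✓ → 2781
job_id=15: ✓ → 6885
job_id=16: ✓ → 6269
job_id=17: ✓ → 3311
job_id=18: ✗
job_id=19: ✓ → 4271
job_id=20: ✓ → 128
short_sum = 5202 + 3638 + 820 + 2781 + 6885 + 6269 + 3311 + 4271 + 128 = 33305
—
[mem_gb_sum: mem_gb > 171 OR queue IN ('debug', 'long')]
job_id=8: ✓ → 3959
job_id=9: ✗
job_id=10: ✓ → 1964
job_id=11: ✓ → 5202
job_id=12: ✓ → 3638
job_id=13: ✓ → 820
job_id=14: ✓ → 2781
job_id=15: ✓ → 6885
job_id=16: ✓ → 6269
job_id=17: ✓ → 3311
job_id=18: ✗
job_id=19: ✓ → 4271
job_id=20: ✓ → 128
mem_gb_sum = 3959 + 1964 + 5202 + 3638 + 820 + 2781 + 6885 + 6269 + 3311 + 4271 + 128 = 39228

short_sum=33305, mem_gb_sum=39228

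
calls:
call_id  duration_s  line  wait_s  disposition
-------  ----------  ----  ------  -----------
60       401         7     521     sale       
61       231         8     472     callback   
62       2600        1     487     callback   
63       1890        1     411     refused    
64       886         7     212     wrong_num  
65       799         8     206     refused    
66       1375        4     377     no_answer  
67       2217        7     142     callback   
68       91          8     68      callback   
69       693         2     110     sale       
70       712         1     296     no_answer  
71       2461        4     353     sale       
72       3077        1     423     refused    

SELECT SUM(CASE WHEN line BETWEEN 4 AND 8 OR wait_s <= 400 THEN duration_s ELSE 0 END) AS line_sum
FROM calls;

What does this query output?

call_id=60: ✓ → 401
call_id=61: ✓ → 231
call_id=62: ✗
call_id=63: ✗
call_id=64: ✓ → 886
call_id=65: ✓ → 799
call_id=66: ✓ → 1375
call_id=67: ✓ → 2217
call_id=68: ✓ → 91
call_id=69: ✓ → 693
call_id=70: ✓ → 712
call_id=71: ✓ → 2461
call_id=72: ✗
line_sum = 401 + 231 + 886 + 799 + 1375 + 2217 + 91 + 693 + 712 + 2461 = 9866

9866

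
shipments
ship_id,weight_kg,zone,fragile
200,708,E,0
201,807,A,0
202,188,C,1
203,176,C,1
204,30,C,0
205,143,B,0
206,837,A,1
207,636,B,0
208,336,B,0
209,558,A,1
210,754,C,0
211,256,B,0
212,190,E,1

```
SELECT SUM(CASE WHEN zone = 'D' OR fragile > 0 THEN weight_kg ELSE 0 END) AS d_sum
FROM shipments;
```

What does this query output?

ship_id=200: ✗
ship_id=201: ✗
ship_id=202: ✓ → 188
ship_id=203: ✓ → 176
ship_id=204: ✗
ship_id=205: ✗
ship_id=206: ✓ → 837
ship_id=207: ✗
ship_id=208: ✗
ship_id=209: ✓ → 558
ship_id=210: ✗
ship_id=211: ✗
ship_id=212: ✓ → 190
d_sum = 188 + 176 + 837 + 558 + 190 = 1949

1949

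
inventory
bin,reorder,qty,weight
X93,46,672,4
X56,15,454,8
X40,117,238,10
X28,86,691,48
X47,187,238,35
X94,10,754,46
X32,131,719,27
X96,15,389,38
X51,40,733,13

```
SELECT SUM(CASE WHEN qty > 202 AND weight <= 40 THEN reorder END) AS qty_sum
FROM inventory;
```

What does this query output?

551

bin=X93: ✓ → 46
bin=X56: ✓ → 15
bin=X40: ✓ → 117
bin=X28: ✗
bin=X47: ✓ → 187
bin=X94: ✗
bin=X32: ✓ → 131
bin=X96: ✓ → 15
bin=X51: ✓ → 40
qty_sum = 46 + 15 + 117 + 187 + 131 + 15 + 40 = 551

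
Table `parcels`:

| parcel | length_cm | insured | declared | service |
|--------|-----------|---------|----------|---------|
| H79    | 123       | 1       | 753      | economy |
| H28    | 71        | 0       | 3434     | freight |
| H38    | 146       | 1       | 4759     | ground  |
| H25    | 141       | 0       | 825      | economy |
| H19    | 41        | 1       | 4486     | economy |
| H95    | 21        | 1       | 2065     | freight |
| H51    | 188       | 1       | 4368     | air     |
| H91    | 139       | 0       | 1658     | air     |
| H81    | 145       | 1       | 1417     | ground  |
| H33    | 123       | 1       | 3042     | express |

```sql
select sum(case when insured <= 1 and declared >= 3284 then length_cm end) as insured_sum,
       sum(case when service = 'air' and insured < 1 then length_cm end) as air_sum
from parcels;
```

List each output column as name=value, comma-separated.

[insured_sum: insured <= 1 and declared >= 3284]
parcel=H79: ✗
parcel=H28: ✓ → 71
parcel=H38: ✓ → 146
parcel=H25: ✗
parcel=H19: ✓ → 41
parcel=H95: ✗
parcel=H51: ✓ → 188
parcel=H91: ✗
parcel=H81: ✗
parcel=H33: ✗
insured_sum = 71 + 146 + 41 + 188 = 446
—
[air_sum: service = 'air' and insured < 1]
parcel=H79: ✗
parcel=H28: ✗
parcel=H38: ✗
parcel=H25: ✗
parcel=H19: ✗
parcel=H95: ✗
parcel=H51: ✗
parcel=H91: ✓ → 139
parcel=H81: ✗
parcel=H33: ✗
air_sum = 139

insured_sum=446, air_sum=139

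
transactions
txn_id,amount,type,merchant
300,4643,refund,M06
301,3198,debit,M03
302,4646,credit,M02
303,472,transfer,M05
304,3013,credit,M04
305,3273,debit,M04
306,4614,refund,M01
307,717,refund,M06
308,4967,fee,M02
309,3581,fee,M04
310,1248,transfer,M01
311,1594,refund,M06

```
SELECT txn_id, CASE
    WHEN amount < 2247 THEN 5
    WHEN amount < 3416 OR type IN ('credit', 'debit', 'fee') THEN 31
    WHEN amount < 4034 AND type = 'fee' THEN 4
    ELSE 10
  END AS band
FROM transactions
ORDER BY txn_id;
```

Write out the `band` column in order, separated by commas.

txn_id=300: ELSE → 10
txn_id=301: amount < 3416 OR type IN ('credit', 'debit', 'fee') → 31
txn_id=302: amount < 3416 OR type IN ('credit', 'debit', 'fee') → 31
txn_id=303: amount < 2247 → 5
txn_id=304: amount < 3416 OR type IN ('credit', 'debit', 'fee') → 31
txn_id=305: amount < 3416 OR type IN ('credit', 'debit', 'fee') → 31
txn_id=306: ELSE → 10
txn_id=307: amount < 2247 → 5
txn_id=308: amount < 3416 OR type IN ('credit', 'debit', 'fee') → 31
txn_id=309: amount < 3416 OR type IN ('credit', 'debit', 'fee') → 31
txn_id=310: amount < 2247 → 5
txn_id=311: amount < 2247 → 5

10, 31, 31, 5, 31, 31, 10, 5, 31, 31, 5, 5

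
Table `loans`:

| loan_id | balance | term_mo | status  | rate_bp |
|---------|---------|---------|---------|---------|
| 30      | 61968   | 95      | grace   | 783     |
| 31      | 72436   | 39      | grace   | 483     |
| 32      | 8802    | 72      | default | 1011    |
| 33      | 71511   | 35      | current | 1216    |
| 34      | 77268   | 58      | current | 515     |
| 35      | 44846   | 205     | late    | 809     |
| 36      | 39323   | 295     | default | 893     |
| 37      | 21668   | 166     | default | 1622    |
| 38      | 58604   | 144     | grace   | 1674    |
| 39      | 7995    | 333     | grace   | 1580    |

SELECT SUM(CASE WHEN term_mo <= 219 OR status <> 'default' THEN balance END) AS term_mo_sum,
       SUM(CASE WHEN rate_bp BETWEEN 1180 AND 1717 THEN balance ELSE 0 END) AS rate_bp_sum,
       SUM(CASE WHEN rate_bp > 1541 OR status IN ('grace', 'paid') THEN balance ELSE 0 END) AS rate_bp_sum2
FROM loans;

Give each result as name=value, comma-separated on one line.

term_mo_sum=425098, rate_bp_sum=159778, rate_bp_sum2=222671

[term_mo_sum: term_mo <= 219 OR status <> 'default']
loan_id=30: ✓ → 61968
loan_id=31: ✓ → 72436
loan_id=32: ✓ → 8802
loan_id=33: ✓ → 71511
loan_id=34: ✓ → 77268
loan_id=35: ✓ → 44846
loan_id=36: ✗
loan_id=37: ✓ → 21668
loan_id=38: ✓ → 58604
loan_id=39: ✓ → 7995
term_mo_sum = 61968 + 72436 + 8802 + 71511 + 77268 + 44846 + 21668 + 58604 + 7995 = 425098
—
[rate_bp_sum: rate_bp BETWEEN 1180 AND 1717]
loan_id=30: ✗
loan_id=31: ✗
loan_id=32: ✗
loan_id=33: ✓ → 71511
loan_id=34: ✗
loan_id=35: ✗
loan_id=36: ✗
loan_id=37: ✓ → 21668
loan_id=38: ✓ → 58604
loan_id=39: ✓ → 7995
rate_bp_sum = 71511 + 21668 + 58604 + 7995 = 159778
—
[rate_bp_sum2: rate_bp > 1541 OR status IN ('grace', 'paid')]
loan_id=30: ✓ → 61968
loan_id=31: ✓ → 72436
loan_id=32: ✗
loan_id=33: ✗
loan_id=34: ✗
loan_id=35: ✗
loan_id=36: ✗
loan_id=37: ✓ → 21668
loan_id=38: ✓ → 58604
loan_id=39: ✓ → 7995
rate_bp_sum2 = 61968 + 72436 + 21668 + 58604 + 7995 = 222671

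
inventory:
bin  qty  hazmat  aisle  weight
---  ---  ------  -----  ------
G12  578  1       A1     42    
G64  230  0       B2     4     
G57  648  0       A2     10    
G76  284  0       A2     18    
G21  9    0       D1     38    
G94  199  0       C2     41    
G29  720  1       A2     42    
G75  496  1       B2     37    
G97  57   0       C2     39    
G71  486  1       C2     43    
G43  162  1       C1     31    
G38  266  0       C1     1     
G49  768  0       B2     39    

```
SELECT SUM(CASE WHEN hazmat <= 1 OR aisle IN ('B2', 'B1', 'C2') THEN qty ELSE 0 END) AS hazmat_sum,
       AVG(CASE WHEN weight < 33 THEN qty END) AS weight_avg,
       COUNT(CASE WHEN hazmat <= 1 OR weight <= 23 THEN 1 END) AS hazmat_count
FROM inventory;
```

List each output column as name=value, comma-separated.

hazmat_sum=4903, weight_avg=318, hazmat_count=13

[hazmat_sum: hazmat <= 1 OR aisle IN ('B2', 'B1', 'C2')]
bin=G12: ✓ → 578
bin=G64: ✓ → 230
bin=G57: ✓ → 648
bin=G76: ✓ → 284
bin=G21: ✓ → 9
bin=G94: ✓ → 199
bin=G29: ✓ → 720
bin=G75: ✓ → 496
bin=G97: ✓ → 57
bin=G71: ✓ → 486
bin=G43: ✓ → 162
bin=G38: ✓ → 266
bin=G49: ✓ → 768
hazmat_sum = 578 + 230 + 648 + 284 + 9 + 199 + 720 + 496 + 57 + 486 + 162 + 266 + 768 = 4903
—
[weight_avg: weight < 33]
bin=G12: ✗
bin=G64: ✓ → 230
bin=G57: ✓ → 648
bin=G76: ✓ → 284
bin=G21: ✗
bin=G94: ✗
bin=G29: ✗
bin=G75: ✗
bin=G97: ✗
bin=G71: ✗
bin=G43: ✓ → 162
bin=G38: ✓ → 266
bin=G49: ✗
weight_avg = (230 + 648 + 284 + 162 + 266) / 5 = 318
—
[hazmat_count: hazmat <= 1 OR weight <= 23]
bin=G12: ✓ → 1
bin=G64: ✓ → 1
bin=G57: ✓ → 1
bin=G76: ✓ → 1
bin=G21: ✓ → 1
bin=G94: ✓ → 1
bin=G29: ✓ → 1
bin=G75: ✓ → 1
bin=G97: ✓ → 1
bin=G71: ✓ → 1
bin=G43: ✓ → 1
bin=G38: ✓ → 1
bin=G49: ✓ → 1
hazmat_count = COUNT(1, 1, 1, 1, 1, 1, 1, 1, 1, 1, 1, 1, 1) = 13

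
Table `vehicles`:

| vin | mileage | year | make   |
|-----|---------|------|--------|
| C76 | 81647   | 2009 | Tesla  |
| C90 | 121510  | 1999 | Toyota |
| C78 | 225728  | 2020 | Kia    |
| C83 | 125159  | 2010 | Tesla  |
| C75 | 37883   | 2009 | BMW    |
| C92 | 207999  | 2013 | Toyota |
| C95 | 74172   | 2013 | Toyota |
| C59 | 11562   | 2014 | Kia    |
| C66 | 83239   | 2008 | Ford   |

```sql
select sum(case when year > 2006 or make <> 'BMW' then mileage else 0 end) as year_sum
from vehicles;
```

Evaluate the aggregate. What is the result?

968899

vin=C76: ✓ → 81647
vin=C90: ✓ → 121510
vin=C78: ✓ → 225728
vin=C83: ✓ → 125159
vin=C75: ✓ → 37883
vin=C92: ✓ → 207999
vin=C95: ✓ → 74172
vin=C59: ✓ → 11562
vin=C66: ✓ → 83239
year_sum = 81647 + 121510 + 225728 + 125159 + 37883 + 207999 + 74172 + 11562 + 83239 = 968899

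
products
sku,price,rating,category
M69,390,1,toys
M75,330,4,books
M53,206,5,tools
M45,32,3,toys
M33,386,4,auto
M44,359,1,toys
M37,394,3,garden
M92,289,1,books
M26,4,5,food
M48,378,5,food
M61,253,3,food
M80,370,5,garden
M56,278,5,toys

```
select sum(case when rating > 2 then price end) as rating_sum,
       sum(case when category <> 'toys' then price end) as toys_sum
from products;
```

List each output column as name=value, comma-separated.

rating_sum=2631, toys_sum=2610

[rating_sum: rating > 2]
sku=M69: ✗
sku=M75: ✓ → 330
sku=M53: ✓ → 206
sku=M45: ✓ → 32
sku=M33: ✓ → 386
sku=M44: ✗
sku=M37: ✓ → 394
sku=M92: ✗
sku=M26: ✓ → 4
sku=M48: ✓ → 378
sku=M61: ✓ → 253
sku=M80: ✓ → 370
sku=M56: ✓ → 278
rating_sum = 330 + 206 + 32 + 386 + 394 + 4 + 378 + 253 + 370 + 278 = 2631
—
[toys_sum: category <> 'toys']
sku=M69: ✗
sku=M75: ✓ → 330
sku=M53: ✓ → 206
sku=M45: ✗
sku=M33: ✓ → 386
sku=M44: ✗
sku=M37: ✓ → 394
sku=M92: ✓ → 289
sku=M26: ✓ → 4
sku=M48: ✓ → 378
sku=M61: ✓ → 253
sku=M80: ✓ → 370
sku=M56: ✗
toys_sum = 330 + 206 + 386 + 394 + 289 + 4 + 378 + 253 + 370 = 2610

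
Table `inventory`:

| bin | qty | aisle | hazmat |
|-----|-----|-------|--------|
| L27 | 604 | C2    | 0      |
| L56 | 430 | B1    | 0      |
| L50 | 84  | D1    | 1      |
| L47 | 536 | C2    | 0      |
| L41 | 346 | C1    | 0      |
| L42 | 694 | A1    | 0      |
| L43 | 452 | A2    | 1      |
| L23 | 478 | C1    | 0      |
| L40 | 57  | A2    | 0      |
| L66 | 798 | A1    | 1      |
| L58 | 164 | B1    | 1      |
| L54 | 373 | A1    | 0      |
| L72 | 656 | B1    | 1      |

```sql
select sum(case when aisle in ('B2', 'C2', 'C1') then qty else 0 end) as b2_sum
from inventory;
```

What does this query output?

1964

bin=L27: ✓ → 604
bin=L56: ✗
bin=L50: ✗
bin=L47: ✓ → 536
bin=L41: ✓ → 346
bin=L42: ✗
bin=L43: ✗
bin=L23: ✓ → 478
bin=L40: ✗
bin=L66: ✗
bin=L58: ✗
bin=L54: ✗
bin=L72: ✗
b2_sum = 604 + 536 + 346 + 478 = 1964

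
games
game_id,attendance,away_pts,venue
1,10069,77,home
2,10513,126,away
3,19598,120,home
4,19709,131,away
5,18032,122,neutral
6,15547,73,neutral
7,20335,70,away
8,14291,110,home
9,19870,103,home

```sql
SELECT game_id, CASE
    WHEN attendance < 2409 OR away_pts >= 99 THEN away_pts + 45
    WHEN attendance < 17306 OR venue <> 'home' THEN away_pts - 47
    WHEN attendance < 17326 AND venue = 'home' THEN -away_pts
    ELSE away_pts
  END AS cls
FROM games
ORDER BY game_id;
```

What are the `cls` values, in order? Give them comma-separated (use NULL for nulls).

30, 171, 165, 176, 167, 26, 23, 155, 148

game_id=1: attendance < 17306 OR venue <> 'home' → 30
game_id=2: attendance < 2409 OR away_pts >= 99 → 171
game_id=3: attendance < 2409 OR away_pts >= 99 → 165
game_id=4: attendance < 2409 OR away_pts >= 99 → 176
game_id=5: attendance < 2409 OR away_pts >= 99 → 167
game_id=6: attendance < 17306 OR venue <> 'home' → 26
game_id=7: attendance < 17306 OR venue <> 'home' → 23
game_id=8: attendance < 2409 OR away_pts >= 99 → 155
game_id=9: attendance < 2409 OR away_pts >= 99 → 148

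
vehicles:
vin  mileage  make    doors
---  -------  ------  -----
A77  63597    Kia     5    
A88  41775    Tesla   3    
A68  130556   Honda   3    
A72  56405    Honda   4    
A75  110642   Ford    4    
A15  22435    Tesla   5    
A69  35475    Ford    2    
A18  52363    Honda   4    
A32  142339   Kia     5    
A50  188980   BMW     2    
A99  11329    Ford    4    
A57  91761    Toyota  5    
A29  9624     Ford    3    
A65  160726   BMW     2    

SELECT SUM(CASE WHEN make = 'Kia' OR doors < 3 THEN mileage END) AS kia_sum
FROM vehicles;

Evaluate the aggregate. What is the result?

591117

vin=A77: ✓ → 63597
vin=A88: ✗
vin=A68: ✗
vin=A72: ✗
vin=A75: ✗
vin=A15: ✗
vin=A69: ✓ → 35475
vin=A18: ✗
vin=A32: ✓ → 142339
vin=A50: ✓ → 188980
vin=A99: ✗
vin=A57: ✗
vin=A29: ✗
vin=A65: ✓ → 160726
kia_sum = 63597 + 35475 + 142339 + 188980 + 160726 = 591117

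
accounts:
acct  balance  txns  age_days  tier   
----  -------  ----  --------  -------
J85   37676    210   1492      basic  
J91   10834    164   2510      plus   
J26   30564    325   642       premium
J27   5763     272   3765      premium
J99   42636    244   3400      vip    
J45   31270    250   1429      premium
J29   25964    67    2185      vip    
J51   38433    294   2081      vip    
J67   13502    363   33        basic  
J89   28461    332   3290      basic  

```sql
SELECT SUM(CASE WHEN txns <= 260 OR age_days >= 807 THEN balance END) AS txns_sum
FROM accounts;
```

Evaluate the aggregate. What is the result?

221037

acct=J85: ✓ → 37676
acct=J91: ✓ → 10834
acct=J26: ✗
acct=J27: ✓ → 5763
acct=J99: ✓ → 42636
acct=J45: ✓ → 31270
acct=J29: ✓ → 25964
acct=J51: ✓ → 38433
acct=J67: ✗
acct=J89: ✓ → 28461
txns_sum = 37676 + 10834 + 5763 + 42636 + 31270 + 25964 + 38433 + 28461 = 221037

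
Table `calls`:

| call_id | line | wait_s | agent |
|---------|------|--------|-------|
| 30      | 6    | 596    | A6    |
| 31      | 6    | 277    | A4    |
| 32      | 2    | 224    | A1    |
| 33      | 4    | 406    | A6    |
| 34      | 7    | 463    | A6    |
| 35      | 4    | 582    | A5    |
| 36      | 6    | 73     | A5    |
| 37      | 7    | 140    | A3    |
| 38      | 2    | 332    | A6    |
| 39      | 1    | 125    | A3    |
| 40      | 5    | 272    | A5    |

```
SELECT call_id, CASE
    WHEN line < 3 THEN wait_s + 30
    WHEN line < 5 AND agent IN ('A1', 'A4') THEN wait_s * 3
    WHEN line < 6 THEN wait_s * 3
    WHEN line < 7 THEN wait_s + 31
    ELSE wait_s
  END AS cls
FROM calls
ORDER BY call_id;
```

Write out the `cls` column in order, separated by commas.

627, 308, 254, 1218, 463, 1746, 104, 140, 362, 155, 816

call_id=30: line < 7 → 627
call_id=31: line < 7 → 308
call_id=32: line < 3 → 254
call_id=33: line < 6 → 1218
call_id=34: ELSE → 463
call_id=35: line < 6 → 1746
call_id=36: line < 7 → 104
call_id=37: ELSE → 140
call_id=38: line < 3 → 362
call_id=39: line < 3 → 155
call_id=40: line < 6 → 816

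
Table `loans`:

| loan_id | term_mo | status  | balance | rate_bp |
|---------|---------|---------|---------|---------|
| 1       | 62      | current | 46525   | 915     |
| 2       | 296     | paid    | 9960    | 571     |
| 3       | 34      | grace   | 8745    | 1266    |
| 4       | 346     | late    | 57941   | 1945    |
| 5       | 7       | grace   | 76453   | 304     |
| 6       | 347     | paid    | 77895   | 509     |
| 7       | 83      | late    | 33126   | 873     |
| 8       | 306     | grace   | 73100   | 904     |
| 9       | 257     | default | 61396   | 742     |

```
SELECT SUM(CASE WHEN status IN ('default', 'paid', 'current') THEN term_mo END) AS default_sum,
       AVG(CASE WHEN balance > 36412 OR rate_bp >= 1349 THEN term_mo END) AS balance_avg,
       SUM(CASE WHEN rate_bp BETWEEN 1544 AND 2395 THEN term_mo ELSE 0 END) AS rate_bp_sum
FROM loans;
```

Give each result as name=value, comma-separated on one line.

[default_sum: status IN ('default', 'paid', 'current')]
loan_id=1: ✓ → 62
loan_id=2: ✓ → 296
loan_id=3: ✗
loan_id=4: ✗
loan_id=5: ✗
loan_id=6: ✓ → 347
loan_id=7: ✗
loan_id=8: ✗
loan_id=9: ✓ → 257
default_sum = 62 + 296 + 347 + 257 = 962
—
[balance_avg: balance > 36412 OR rate_bp >= 1349]
loan_id=1: ✓ → 62
loan_id=2: ✗
loan_id=3: ✗
loan_id=4: ✓ → 346
loan_id=5: ✓ → 7
loan_id=6: ✓ → 347
loan_id=7: ✗
loan_id=8: ✓ → 306
loan_id=9: ✓ → 257
balance_avg = (62 + 346 + 7 + 347 + 306 + 257) / 6 = 220.8333333333
—
[rate_bp_sum: rate_bp BETWEEN 1544 AND 2395]
loan_id=1: ✗
loan_id=2: ✗
loan_id=3: ✗
loan_id=4: ✓ → 346
loan_id=5: ✗
loan_id=6: ✗
loan_id=7: ✗
loan_id=8: ✗
loan_id=9: ✗
rate_bp_sum = 346

default_sum=962, balance_avg=220.8333333333, rate_bp_sum=346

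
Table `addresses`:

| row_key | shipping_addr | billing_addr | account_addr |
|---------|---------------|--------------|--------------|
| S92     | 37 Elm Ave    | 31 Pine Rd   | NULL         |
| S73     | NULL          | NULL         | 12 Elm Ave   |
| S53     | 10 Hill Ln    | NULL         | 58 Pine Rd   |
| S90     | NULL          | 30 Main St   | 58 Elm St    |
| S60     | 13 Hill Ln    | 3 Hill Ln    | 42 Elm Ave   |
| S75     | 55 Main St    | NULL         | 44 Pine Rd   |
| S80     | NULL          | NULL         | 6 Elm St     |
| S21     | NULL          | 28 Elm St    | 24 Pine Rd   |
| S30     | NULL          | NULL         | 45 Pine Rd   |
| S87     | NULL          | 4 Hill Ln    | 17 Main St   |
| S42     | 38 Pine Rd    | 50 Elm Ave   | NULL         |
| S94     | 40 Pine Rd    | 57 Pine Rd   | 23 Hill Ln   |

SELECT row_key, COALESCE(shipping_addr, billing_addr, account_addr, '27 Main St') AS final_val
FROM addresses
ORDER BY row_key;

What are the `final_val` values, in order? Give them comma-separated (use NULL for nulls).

row_key=S21: shipping_addr=NULL, billing_addr=28 Elm St → 28 Elm St
row_key=S30: shipping_addr=NULL, billing_addr=NULL, account_addr=45 Pine Rd → 45 Pine Rd
row_key=S42: shipping_addr=38 Pine Rd → 38 Pine Rd
row_key=S53: shipping_addr=10 Hill Ln → 10 Hill Ln
row_key=S60: shipping_addr=13 Hill Ln → 13 Hill Ln
row_key=S73: shipping_addr=NULL, billing_addr=NULL, account_addr=12 Elm Ave → 12 Elm Ave
row_key=S75: shipping_addr=55 Main St → 55 Main St
row_key=S80: shipping_addr=NULL, billing_addr=NULL, account_addr=6 Elm St → 6 Elm St
row_key=S87: shipping_addr=NULL, billing_addr=4 Hill Ln → 4 Hill Ln
row_key=S90: shipping_addr=NULL, billing_addr=30 Main St → 30 Main St
row_key=S92: shipping_addr=37 Elm Ave → 37 Elm Ave
row_key=S94: shipping_addr=40 Pine Rd → 40 Pine Rd

28 Elm St, 45 Pine Rd, 38 Pine Rd, 10 Hill Ln, 13 Hill Ln, 12 Elm Ave, 55 Main St, 6 Elm St, 4 Hill Ln, 30 Main St, 37 Elm Ave, 40 Pine Rd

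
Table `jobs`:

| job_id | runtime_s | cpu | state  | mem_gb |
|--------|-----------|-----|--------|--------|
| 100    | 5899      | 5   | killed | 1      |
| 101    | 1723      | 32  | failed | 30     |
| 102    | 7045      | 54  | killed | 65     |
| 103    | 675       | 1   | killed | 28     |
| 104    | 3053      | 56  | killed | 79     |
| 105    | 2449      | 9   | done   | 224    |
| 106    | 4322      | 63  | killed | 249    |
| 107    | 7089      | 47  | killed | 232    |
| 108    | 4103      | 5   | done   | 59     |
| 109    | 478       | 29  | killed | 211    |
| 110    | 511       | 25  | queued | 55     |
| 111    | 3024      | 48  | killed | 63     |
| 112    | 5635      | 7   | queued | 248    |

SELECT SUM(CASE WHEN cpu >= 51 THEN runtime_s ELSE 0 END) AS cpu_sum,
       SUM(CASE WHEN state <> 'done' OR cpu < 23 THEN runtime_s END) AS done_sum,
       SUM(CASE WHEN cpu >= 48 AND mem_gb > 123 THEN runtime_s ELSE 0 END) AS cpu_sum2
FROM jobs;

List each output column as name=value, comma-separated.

cpu_sum=14420, done_sum=46006, cpu_sum2=4322

[cpu_sum: cpu >= 51]
job_id=100: ✗
job_id=101: ✗
job_id=102: ✓ → 7045
job_id=103: ✗
job_id=104: ✓ → 3053
job_id=105: ✗
job_id=106: ✓ → 4322
job_id=107: ✗
job_id=108: ✗
job_id=109: ✗
job_id=110: ✗
job_id=111: ✗
job_id=112: ✗
cpu_sum = 7045 + 3053 + 4322 = 14420
—
[done_sum: state <> 'done' OR cpu < 23]
job_id=100: ✓ → 5899
job_id=101: ✓ → 1723
job_id=102: ✓ → 7045
job_id=103: ✓ → 675
job_id=104: ✓ → 3053
job_id=105: ✓ → 2449
job_id=106: ✓ → 4322
job_id=107: ✓ → 7089
job_id=108: ✓ → 4103
job_id=109: ✓ → 478
job_id=110: ✓ → 511
job_id=111: ✓ → 3024
job_id=112: ✓ → 5635
done_sum = 5899 + 1723 + 7045 + 675 + 3053 + 2449 + 4322 + 7089 + 4103 + 478 + 511 + 3024 + 5635 = 46006
—
[cpu_sum2: cpu >= 48 AND mem_gb > 123]
job_id=100: ✗
job_id=101: ✗
job_id=102: ✗
job_id=103: ✗
job_id=104: ✗
job_id=105: ✗
job_id=106: ✓ → 4322
job_id=107: ✗
job_id=108: ✗
job_id=109: ✗
job_id=110: ✗
job_id=111: ✗
job_id=112: ✗
cpu_sum2 = 4322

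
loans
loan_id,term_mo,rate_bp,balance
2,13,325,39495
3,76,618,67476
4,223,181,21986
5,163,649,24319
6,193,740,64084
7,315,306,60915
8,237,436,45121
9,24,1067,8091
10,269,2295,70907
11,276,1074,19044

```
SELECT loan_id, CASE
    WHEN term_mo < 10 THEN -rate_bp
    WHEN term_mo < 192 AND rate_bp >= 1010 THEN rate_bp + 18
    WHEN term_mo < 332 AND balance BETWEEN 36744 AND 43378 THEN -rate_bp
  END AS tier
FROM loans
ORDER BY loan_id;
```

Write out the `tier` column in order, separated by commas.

loan_id=2: term_mo < 332 AND balance BETWEEN 36744 AND 43378 → -325
loan_id=3: (no match → NULL) → NULL
loan_id=4: (no match → NULL) → NULL
loan_id=5: (no match → NULL) → NULL
loan_id=6: (no match → NULL) → NULL
loan_id=7: (no match → NULL) → NULL
loan_id=8: (no match → NULL) → NULL
loan_id=9: term_mo < 192 AND rate_bp >= 1010 → 1085
loan_id=10: (no match → NULL) → NULL
loan_id=11: (no match → NULL) → NULL

-325, NULL, NULL, NULL, NULL, NULL, NULL, 1085, NULL, NULL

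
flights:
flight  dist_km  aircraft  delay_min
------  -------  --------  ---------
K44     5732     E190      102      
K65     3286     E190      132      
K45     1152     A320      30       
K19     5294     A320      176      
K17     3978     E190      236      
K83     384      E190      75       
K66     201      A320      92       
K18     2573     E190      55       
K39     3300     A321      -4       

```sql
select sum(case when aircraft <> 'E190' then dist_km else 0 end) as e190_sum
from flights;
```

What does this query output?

flight=K44: ✗
flight=K65: ✗
flight=K45: ✓ → 1152
flight=K19: ✓ → 5294
flight=K17: ✗
flight=K83: ✗
flight=K66: ✓ → 201
flight=K18: ✗
flight=K39: ✓ → 3300
e190_sum = 1152 + 5294 + 201 + 3300 = 9947

9947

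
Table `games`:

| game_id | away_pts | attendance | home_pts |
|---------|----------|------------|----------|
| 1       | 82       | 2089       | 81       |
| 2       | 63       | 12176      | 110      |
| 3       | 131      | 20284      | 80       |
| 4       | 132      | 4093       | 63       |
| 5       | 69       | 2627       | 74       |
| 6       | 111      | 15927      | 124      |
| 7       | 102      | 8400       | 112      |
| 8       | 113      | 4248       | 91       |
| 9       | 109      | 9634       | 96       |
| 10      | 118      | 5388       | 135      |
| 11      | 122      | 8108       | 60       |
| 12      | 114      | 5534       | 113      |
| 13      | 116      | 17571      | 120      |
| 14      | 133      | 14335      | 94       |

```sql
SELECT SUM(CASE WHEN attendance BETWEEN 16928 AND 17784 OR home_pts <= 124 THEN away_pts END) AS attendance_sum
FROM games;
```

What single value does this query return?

1397

game_id=1: ✓ → 82
game_id=2: ✓ → 63
game_id=3: ✓ → 131
game_id=4: ✓ → 132
game_id=5: ✓ → 69
game_id=6: ✓ → 111
game_id=7: ✓ → 102
game_id=8: ✓ → 113
game_id=9: ✓ → 109
game_id=10: ✗
game_id=11: ✓ → 122
game_id=12: ✓ → 114
game_id=13: ✓ → 116
game_id=14: ✓ → 133
attendance_sum = 82 + 63 + 131 + 132 + 69 + 111 + 102 + 113 + 109 + 122 + 114 + 116 + 133 = 1397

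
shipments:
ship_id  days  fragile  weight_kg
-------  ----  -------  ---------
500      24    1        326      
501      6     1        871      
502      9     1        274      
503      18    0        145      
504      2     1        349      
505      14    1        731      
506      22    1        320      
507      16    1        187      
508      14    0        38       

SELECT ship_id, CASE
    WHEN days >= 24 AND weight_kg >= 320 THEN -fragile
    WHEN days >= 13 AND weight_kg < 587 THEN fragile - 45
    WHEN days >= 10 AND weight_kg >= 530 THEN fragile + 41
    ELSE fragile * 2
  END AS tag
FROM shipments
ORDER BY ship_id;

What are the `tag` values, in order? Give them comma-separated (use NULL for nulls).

ship_id=500: days >= 24 AND weight_kg >= 320 → -1
ship_id=501: ELSE → 2
ship_id=502: ELSE → 2
ship_id=503: days >= 13 AND weight_kg < 587 → -45
ship_id=504: ELSE → 2
ship_id=505: days >= 10 AND weight_kg >= 530 → 42
ship_id=506: days >= 13 AND weight_kg < 587 → -44
ship_id=507: days >= 13 AND weight_kg < 587 → -44
ship_id=508: days >= 13 AND weight_kg < 587 → -45

-1, 2, 2, -45, 2, 42, -44, -44, -45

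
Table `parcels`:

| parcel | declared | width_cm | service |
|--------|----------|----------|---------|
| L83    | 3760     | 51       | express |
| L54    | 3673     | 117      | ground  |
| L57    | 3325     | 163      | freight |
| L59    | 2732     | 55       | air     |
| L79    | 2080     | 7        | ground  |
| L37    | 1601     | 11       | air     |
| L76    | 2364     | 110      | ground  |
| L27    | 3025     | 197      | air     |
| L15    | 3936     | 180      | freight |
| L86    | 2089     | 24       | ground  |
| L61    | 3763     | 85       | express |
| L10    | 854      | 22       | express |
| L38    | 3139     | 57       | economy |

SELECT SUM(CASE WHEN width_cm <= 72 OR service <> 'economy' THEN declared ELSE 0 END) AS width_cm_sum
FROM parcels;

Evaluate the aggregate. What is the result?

36341

parcel=L83: ✓ → 3760
parcel=L54: ✓ → 3673
parcel=L57: ✓ → 3325
parcel=L59: ✓ → 2732
parcel=L79: ✓ → 2080
parcel=L37: ✓ → 1601
parcel=L76: ✓ → 2364
parcel=L27: ✓ → 3025
parcel=L15: ✓ → 3936
parcel=L86: ✓ → 2089
parcel=L61: ✓ → 3763
parcel=L10: ✓ → 854
parcel=L38: ✓ → 3139
width_cm_sum = 3760 + 3673 + 3325 + 2732 + 2080 + 1601 + 2364 + 3025 + 3936 + 2089 + 3763 + 854 + 3139 = 36341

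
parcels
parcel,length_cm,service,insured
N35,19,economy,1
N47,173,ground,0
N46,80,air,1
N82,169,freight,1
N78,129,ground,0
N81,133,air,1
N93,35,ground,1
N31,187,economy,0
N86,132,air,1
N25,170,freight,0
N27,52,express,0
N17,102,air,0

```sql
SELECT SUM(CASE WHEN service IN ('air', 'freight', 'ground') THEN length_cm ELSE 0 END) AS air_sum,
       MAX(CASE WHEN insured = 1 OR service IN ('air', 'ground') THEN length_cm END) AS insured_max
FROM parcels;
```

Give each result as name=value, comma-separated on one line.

air_sum=1123, insured_max=173

[air_sum: service IN ('air', 'freight', 'ground')]
parcel=N35: ✗
parcel=N47: ✓ → 173
parcel=N46: ✓ → 80
parcel=N82: ✓ → 169
parcel=N78: ✓ → 129
parcel=N81: ✓ → 133
parcel=N93: ✓ → 35
parcel=N31: ✗
parcel=N86: ✓ → 132
parcel=N25: ✓ → 170
parcel=N27: ✗
parcel=N17: ✓ → 102
air_sum = 173 + 80 + 169 + 129 + 133 + 35 + 132 + 170 + 102 = 1123
—
[insured_max: insured = 1 OR service IN ('air', 'ground')]
parcel=N35: ✓ → 19
parcel=N47: ✓ → 173
parcel=N46: ✓ → 80
parcel=N82: ✓ → 169
parcel=N78: ✓ → 129
parcel=N81: ✓ → 133
parcel=N93: ✓ → 35
parcel=N31: ✗
parcel=N86: ✓ → 132
parcel=N25: ✗
parcel=N27: ✗
parcel=N17: ✓ → 102
insured_max = MAX(19, 173, 80, 169, 129, 133, 35, 132, 102) = 173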